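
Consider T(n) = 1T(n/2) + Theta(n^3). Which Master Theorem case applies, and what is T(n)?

Master Theorem for T(n) = 1T(n/2) + O(n^3):

a = 1, b = 2, c = 3
log_b(a) = log_2(1) = 0.0000

Case 3: c = 3 > log_2(1) = 0.0000
T(n) = O(n^3) = O(n^3)

For T(n) = 1T(n/2) + O(n^3): log_2(1) = 0.0000. This is Case 3 of the Master Theorem (c > log_b(a), work dominated by root), giving O(n^3).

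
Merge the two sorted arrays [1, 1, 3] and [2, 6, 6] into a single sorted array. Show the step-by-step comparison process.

Merging process:

Compare 1 vs 2: take 1 from left. Merged: [1]
Compare 1 vs 2: take 1 from left. Merged: [1, 1]
Compare 3 vs 2: take 2 from right. Merged: [1, 1, 2]
Compare 3 vs 6: take 3 from left. Merged: [1, 1, 2, 3]
Append remaining from right: [6, 6]. Merged: [1, 1, 2, 3, 6, 6]

Final merged array: [1, 1, 2, 3, 6, 6]
Total comparisons: 4

The merged array is [1, 1, 2, 3, 6, 6], requiring 4 comparisons. The merge step runs in O(n) time where n is the total number of elements.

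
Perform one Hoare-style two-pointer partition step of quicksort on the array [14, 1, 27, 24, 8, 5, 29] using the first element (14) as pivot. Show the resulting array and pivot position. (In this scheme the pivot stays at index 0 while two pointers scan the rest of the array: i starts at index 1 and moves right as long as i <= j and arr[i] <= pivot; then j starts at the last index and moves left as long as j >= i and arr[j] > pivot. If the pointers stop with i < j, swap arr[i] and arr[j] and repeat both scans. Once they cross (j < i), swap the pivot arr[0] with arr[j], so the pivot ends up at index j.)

Hoare-style two-pointer partition with pivot = 14:

Initial array: [14, 1, 27, 24, 8, 5, 29]

Pointers start at i = 1, j = 6.
i stops at index 2 (arr[2]=27 > 14), j stops at index 5 (arr[5]=5 <= 14): swap arr[2] and arr[5], array becomes [14, 1, 5, 24, 8, 27, 29]
i stops at index 3 (arr[3]=24 > 14), j stops at index 4 (arr[4]=8 <= 14): swap arr[3] and arr[4], array becomes [14, 1, 5, 8, 24, 27, 29]
i ends at 4, j ends at 3: the pointers have crossed (j < i), so scanning stops.

Swap pivot arr[0] with arr[3] to place pivot at position 3: [8, 1, 5, 14, 24, 27, 29]
Pivot position: 3

After partitioning with pivot 14, the array becomes [8, 1, 5, 14, 24, 27, 29]. The pivot is placed at index 3. All elements to the left of the pivot are <= 14, and all elements to the right are > 14.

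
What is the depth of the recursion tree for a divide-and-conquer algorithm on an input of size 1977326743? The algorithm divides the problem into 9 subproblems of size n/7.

For divide and conquer with division factor 7:

Problem sizes at each level:
Level 0: 1977326743
Level 1: 282475249
Level 2: 40353607
Level 3: 5764801
Level 4: 823543
Level 5: 117649
Level 6: 16807
Level 7: 2401
Level 8: 343
Level 9: 49
Level 10: 7
Level 11: 1

The root is level 0 and the size-1 base case is level 11 (the tree spans levels 0 through 11, i.e. 12 levels counting the root), so the depth is the number of divisions: log_7(1977326743) = 11

The recursion tree depth is log_7(1977326743) = 11. At each level, the problem size is divided by 7, so it takes 11 divisions to reduce to a base case of size 1. The algorithm makes 9 recursive calls at each level.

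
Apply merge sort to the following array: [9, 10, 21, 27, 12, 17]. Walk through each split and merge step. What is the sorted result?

Merge sort trace:

Split: [9, 10, 21, 27, 12, 17] -> [9, 10, 21] and [27, 12, 17]
  Split: [9, 10, 21] -> [9] and [10, 21]
    Split: [10, 21] -> [10] and [21]
    Merge: [10] + [21] -> [10, 21]
  Merge: [9] + [10, 21] -> [9, 10, 21]
  Split: [27, 12, 17] -> [27] and [12, 17]
    Split: [12, 17] -> [12] and [17]
    Merge: [12] + [17] -> [12, 17]
  Merge: [27] + [12, 17] -> [12, 17, 27]
Merge: [9, 10, 21] + [12, 17, 27] -> [9, 10, 12, 17, 21, 27]

Final sorted array: [9, 10, 12, 17, 21, 27]

The merge sort proceeds by recursively splitting the array and merging sorted halves.
After all merges, the sorted array is [9, 10, 12, 17, 21, 27].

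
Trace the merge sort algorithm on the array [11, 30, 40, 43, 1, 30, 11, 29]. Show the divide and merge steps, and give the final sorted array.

Merge sort trace:

Split: [11, 30, 40, 43, 1, 30, 11, 29] -> [11, 30, 40, 43] and [1, 30, 11, 29]
  Split: [11, 30, 40, 43] -> [11, 30] and [40, 43]
    Split: [11, 30] -> [11] and [30]
    Merge: [11] + [30] -> [11, 30]
    Split: [40, 43] -> [40] and [43]
    Merge: [40] + [43] -> [40, 43]
  Merge: [11, 30] + [40, 43] -> [11, 30, 40, 43]
  Split: [1, 30, 11, 29] -> [1, 30] and [11, 29]
    Split: [1, 30] -> [1] and [30]
    Merge: [1] + [30] -> [1, 30]
    Split: [11, 29] -> [11] and [29]
    Merge: [11] + [29] -> [11, 29]
  Merge: [1, 30] + [11, 29] -> [1, 11, 29, 30]
Merge: [11, 30, 40, 43] + [1, 11, 29, 30] -> [1, 11, 11, 29, 30, 30, 40, 43]

Final sorted array: [1, 11, 11, 29, 30, 30, 40, 43]

The merge sort proceeds by recursively splitting the array and merging sorted halves.
After all merges, the sorted array is [1, 11, 11, 29, 30, 30, 40, 43].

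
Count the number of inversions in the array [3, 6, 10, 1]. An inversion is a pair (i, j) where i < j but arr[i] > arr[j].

Finding inversions in [3, 6, 10, 1]:

(0, 3): arr[0]=3 > arr[3]=1
(1, 3): arr[1]=6 > arr[3]=1
(2, 3): arr[2]=10 > arr[3]=1

Total inversions: 3

The array has 3 inversion(s): (0,3), (1,3), (2,3). Each pair (i,j) satisfies i < j and arr[i] > arr[j].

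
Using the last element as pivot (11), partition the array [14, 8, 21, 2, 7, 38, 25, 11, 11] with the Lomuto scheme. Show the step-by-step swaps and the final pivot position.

Lomuto partition with pivot = 11:

Initial array: [14, 8, 21, 2, 7, 38, 25, 11, 11]

arr[0]=14 > 11: no swap
arr[1]=8 <= 11: swap with position 0, array becomes [8, 14, 21, 2, 7, 38, 25, 11, 11]
arr[2]=21 > 11: no swap
arr[3]=2 <= 11: swap with position 1, array becomes [8, 2, 21, 14, 7, 38, 25, 11, 11]
arr[4]=7 <= 11: swap with position 2, array becomes [8, 2, 7, 14, 21, 38, 25, 11, 11]
arr[5]=38 > 11: no swap
arr[6]=25 > 11: no swap
arr[7]=11 <= 11: swap with position 3, array becomes [8, 2, 7, 11, 21, 38, 25, 14, 11]

Place pivot at position 4: [8, 2, 7, 11, 11, 38, 25, 14, 21]
Pivot position: 4

After partitioning with pivot 11, the array becomes [8, 2, 7, 11, 11, 38, 25, 14, 21]. The pivot is placed at index 4. All elements to the left of the pivot are <= 11, and all elements to the right are > 11.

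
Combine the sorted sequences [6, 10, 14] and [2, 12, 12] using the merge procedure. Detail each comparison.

Merging process:

Compare 6 vs 2: take 2 from right. Merged: [2]
Compare 6 vs 12: take 6 from left. Merged: [2, 6]
Compare 10 vs 12: take 10 from left. Merged: [2, 6, 10]
Compare 14 vs 12: take 12 from right. Merged: [2, 6, 10, 12]
Compare 14 vs 12: take 12 from right. Merged: [2, 6, 10, 12, 12]
Append remaining from left: [14]. Merged: [2, 6, 10, 12, 12, 14]

Final merged array: [2, 6, 10, 12, 12, 14]
Total comparisons: 5

The merged array is [2, 6, 10, 12, 12, 14], requiring 5 comparisons. The merge step runs in O(n) time where n is the total number of elements.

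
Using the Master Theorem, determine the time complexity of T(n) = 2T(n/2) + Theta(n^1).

Master Theorem for T(n) = 2T(n/2) + O(n^1):

a = 2, b = 2, c = 1
log_b(a) = log_2(2) = 1.0000

Case 2: c = 1 = log_2(2) = 1.0000
T(n) = O(n^1 log n) = O(n log n)

For T(n) = 2T(n/2) + O(n^1): log_2(2) = 1.0000. This is Case 2 of the Master Theorem (c = log_b(a), equal work at all levels), giving O(n log n).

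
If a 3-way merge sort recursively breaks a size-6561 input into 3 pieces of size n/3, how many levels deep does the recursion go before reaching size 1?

For divide and conquer with division factor 3:

Problem sizes at each level:
Level 0: 6561
Level 1: 2187
Level 2: 729
Level 3: 243
Level 4: 81
Level 5: 27
Level 6: 9
Level 7: 3
Level 8: 1

The root is level 0 and the size-1 base case is level 8 (the tree spans levels 0 through 8, i.e. 9 levels counting the root), so the depth is the number of divisions: log_3(6561) = 8

The recursion tree depth is log_3(6561) = 8. At each level, the problem size is divided by 3, so it takes 8 divisions to reduce to a base case of size 1. The algorithm makes 3 recursive calls at each level.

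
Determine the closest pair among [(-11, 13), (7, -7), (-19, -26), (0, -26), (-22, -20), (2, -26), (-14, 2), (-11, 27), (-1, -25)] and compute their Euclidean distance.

Computing all pairwise distances among 9 points:

d((-11, 13), (7, -7)) = 26.9072
d((-11, 13), (-19, -26)) = 39.8121
d((-11, 13), (0, -26)) = 40.5216
d((-11, 13), (-22, -20)) = 34.7851
d((-11, 13), (2, -26)) = 41.1096
d((-11, 13), (-14, 2)) = 11.4018
d((-11, 13), (-11, 27)) = 14.0
d((-11, 13), (-1, -25)) = 39.2938
d((7, -7), (-19, -26)) = 32.2025
d((7, -7), (0, -26)) = 20.2485
d((7, -7), (-22, -20)) = 31.7805
d((7, -7), (2, -26)) = 19.6469
d((7, -7), (-14, 2)) = 22.8473
d((7, -7), (-11, 27)) = 38.4708
d((7, -7), (-1, -25)) = 19.6977
d((-19, -26), (0, -26)) = 19.0
d((-19, -26), (-22, -20)) = 6.7082
d((-19, -26), (2, -26)) = 21.0
d((-19, -26), (-14, 2)) = 28.4429
d((-19, -26), (-11, 27)) = 53.6004
d((-19, -26), (-1, -25)) = 18.0278
d((0, -26), (-22, -20)) = 22.8035
d((0, -26), (2, -26)) = 2.0
d((0, -26), (-14, 2)) = 31.305
d((0, -26), (-11, 27)) = 54.1295
d((0, -26), (-1, -25)) = 1.4142 <-- minimum
d((-22, -20), (2, -26)) = 24.7386
d((-22, -20), (-14, 2)) = 23.4094
d((-22, -20), (-11, 27)) = 48.2701
d((-22, -20), (-1, -25)) = 21.587
d((2, -26), (-14, 2)) = 32.249
d((2, -26), (-11, 27)) = 54.5711
d((2, -26), (-1, -25)) = 3.1623
d((-14, 2), (-11, 27)) = 25.1794
d((-14, 2), (-1, -25)) = 29.9666
d((-11, 27), (-1, -25)) = 52.9528

Closest pair: (0, -26) and (-1, -25) with distance 1.4142

The closest pair is (0, -26) and (-1, -25) with Euclidean distance 1.4142. For 9 points, brute-force pairwise comparison is shown above. For large n, the divide-and-conquer algorithm (sort by x, recurse on halves, check the dividing strip) achieves O(n log n).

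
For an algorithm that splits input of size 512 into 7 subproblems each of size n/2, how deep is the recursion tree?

For divide and conquer with division factor 2:

Problem sizes at each level:
Level 0: 512
Level 1: 256
Level 2: 128
Level 3: 64
Level 4: 32
Level 5: 16
Level 6: 8
Level 7: 4
Level 8: 2
Level 9: 1

The root is level 0 and the size-1 base case is level 9 (the tree spans levels 0 through 9, i.e. 10 levels counting the root), so the depth is the number of divisions: log_2(512) = 9

The recursion tree depth is log_2(512) = 9. At each level, the problem size is divided by 2, so it takes 9 divisions to reduce to a base case of size 1. The algorithm makes 7 recursive calls at each level.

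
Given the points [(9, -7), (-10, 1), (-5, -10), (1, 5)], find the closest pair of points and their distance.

Computing all pairwise distances among 4 points:

d((9, -7), (-10, 1)) = 20.6155
d((9, -7), (-5, -10)) = 14.3178
d((9, -7), (1, 5)) = 14.4222
d((-10, 1), (-5, -10)) = 12.083
d((-10, 1), (1, 5)) = 11.7047 <-- minimum
d((-5, -10), (1, 5)) = 16.1555

Closest pair: (-10, 1) and (1, 5) with distance 11.7047

The closest pair is (-10, 1) and (1, 5) with Euclidean distance 11.7047. For 4 points, brute-force pairwise comparison is shown above. For large n, the divide-and-conquer algorithm (sort by x, recurse on halves, check the dividing strip) achieves O(n log n).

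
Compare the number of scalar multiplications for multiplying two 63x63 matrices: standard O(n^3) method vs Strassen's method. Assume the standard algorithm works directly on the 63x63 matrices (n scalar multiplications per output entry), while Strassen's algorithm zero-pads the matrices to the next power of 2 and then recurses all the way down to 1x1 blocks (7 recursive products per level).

Matrix multiplication for 63x63 matrices:

Strassen's algorithm requires power-of-2 dimensions. Pad 63x63 to 64x64 (next power of 2).

Standard algorithm: 63^3 = 250047 multiplications
Strassen's algorithm: 7^(log2(64)) = 7^6 = 117649 multiplications
Savings: 250047 - 117649 = 132398 multiplications

Standard: 250047 multiplications (63^3). Strassen: 117649 multiplications (7^6, after padding to 64x64). Strassen reduces 8 recursive multiplications to 7 at each level.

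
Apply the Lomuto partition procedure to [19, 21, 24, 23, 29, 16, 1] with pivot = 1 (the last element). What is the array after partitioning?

Lomuto partition with pivot = 1:

Initial array: [19, 21, 24, 23, 29, 16, 1]

arr[0]=19 > 1: no swap
arr[1]=21 > 1: no swap
arr[2]=24 > 1: no swap
arr[3]=23 > 1: no swap
arr[4]=29 > 1: no swap
arr[5]=16 > 1: no swap

Place pivot at position 0: [1, 21, 24, 23, 29, 16, 19]
Pivot position: 0

After partitioning with pivot 1, the array becomes [1, 21, 24, 23, 29, 16, 19]. The pivot is placed at index 0. All elements to the left of the pivot are <= 1, and all elements to the right are > 1.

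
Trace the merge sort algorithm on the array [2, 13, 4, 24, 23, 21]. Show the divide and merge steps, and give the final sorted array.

Merge sort trace:

Split: [2, 13, 4, 24, 23, 21] -> [2, 13, 4] and [24, 23, 21]
  Split: [2, 13, 4] -> [2] and [13, 4]
    Split: [13, 4] -> [13] and [4]
    Merge: [13] + [4] -> [4, 13]
  Merge: [2] + [4, 13] -> [2, 4, 13]
  Split: [24, 23, 21] -> [24] and [23, 21]
    Split: [23, 21] -> [23] and [21]
    Merge: [23] + [21] -> [21, 23]
  Merge: [24] + [21, 23] -> [21, 23, 24]
Merge: [2, 4, 13] + [21, 23, 24] -> [2, 4, 13, 21, 23, 24]

Final sorted array: [2, 4, 13, 21, 23, 24]

The merge sort proceeds by recursively splitting the array and merging sorted halves.
After all merges, the sorted array is [2, 4, 13, 21, 23, 24].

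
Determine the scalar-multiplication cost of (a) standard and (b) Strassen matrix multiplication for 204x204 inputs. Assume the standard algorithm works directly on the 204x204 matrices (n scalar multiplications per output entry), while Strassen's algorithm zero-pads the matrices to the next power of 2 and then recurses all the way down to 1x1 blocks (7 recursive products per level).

Matrix multiplication for 204x204 matrices:

Strassen's algorithm requires power-of-2 dimensions. Pad 204x204 to 256x256 (next power of 2).

Standard algorithm: 204^3 = 8489664 multiplications
Strassen's algorithm: 7^(log2(256)) = 7^8 = 5764801 multiplications
Savings: 8489664 - 5764801 = 2724863 multiplications

Standard: 8489664 multiplications (204^3). Strassen: 5764801 multiplications (7^8, after padding to 256x256). Strassen reduces 8 recursive multiplications to 7 at each level.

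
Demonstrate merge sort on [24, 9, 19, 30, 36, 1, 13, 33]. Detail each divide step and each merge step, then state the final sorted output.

Merge sort trace:

Split: [24, 9, 19, 30, 36, 1, 13, 33] -> [24, 9, 19, 30] and [36, 1, 13, 33]
  Split: [24, 9, 19, 30] -> [24, 9] and [19, 30]
    Split: [24, 9] -> [24] and [9]
    Merge: [24] + [9] -> [9, 24]
    Split: [19, 30] -> [19] and [30]
    Merge: [19] + [30] -> [19, 30]
  Merge: [9, 24] + [19, 30] -> [9, 19, 24, 30]
  Split: [36, 1, 13, 33] -> [36, 1] and [13, 33]
    Split: [36, 1] -> [36] and [1]
    Merge: [36] + [1] -> [1, 36]
    Split: [13, 33] -> [13] and [33]
    Merge: [13] + [33] -> [13, 33]
  Merge: [1, 36] + [13, 33] -> [1, 13, 33, 36]
Merge: [9, 19, 24, 30] + [1, 13, 33, 36] -> [1, 9, 13, 19, 24, 30, 33, 36]

Final sorted array: [1, 9, 13, 19, 24, 30, 33, 36]

The merge sort proceeds by recursively splitting the array and merging sorted halves.
After all merges, the sorted array is [1, 9, 13, 19, 24, 30, 33, 36].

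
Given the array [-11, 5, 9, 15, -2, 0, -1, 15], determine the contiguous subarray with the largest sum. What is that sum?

Using Kadane's algorithm on [-11, 5, 9, 15, -2, 0, -1, 15]:

Scanning through the array:
Position 1 (value 5): max_ending_here = 5, max_so_far = 5
Position 2 (value 9): max_ending_here = 14, max_so_far = 14
Position 3 (value 15): max_ending_here = 29, max_so_far = 29
Position 4 (value -2): max_ending_here = 27, max_so_far = 29
Position 5 (value 0): max_ending_here = 27, max_so_far = 29
Position 6 (value -1): max_ending_here = 26, max_so_far = 29
Position 7 (value 15): max_ending_here = 41, max_so_far = 41

Maximum subarray: [5, 9, 15, -2, 0, -1, 15]
Maximum sum: 41

The maximum subarray is [5, 9, 15, -2, 0, -1, 15] with sum 41. This subarray runs from index 1 to index 7.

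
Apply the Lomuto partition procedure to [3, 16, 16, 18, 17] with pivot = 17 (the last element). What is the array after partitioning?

Lomuto partition with pivot = 17:

Initial array: [3, 16, 16, 18, 17]

arr[0]=3 <= 17: swap with position 0, array becomes [3, 16, 16, 18, 17]
arr[1]=16 <= 17: swap with position 1, array becomes [3, 16, 16, 18, 17]
arr[2]=16 <= 17: swap with position 2, array becomes [3, 16, 16, 18, 17]
arr[3]=18 > 17: no swap

Place pivot at position 3: [3, 16, 16, 17, 18]
Pivot position: 3

After partitioning with pivot 17, the array becomes [3, 16, 16, 17, 18]. The pivot is placed at index 3. All elements to the left of the pivot are <= 17, and all elements to the right are > 17.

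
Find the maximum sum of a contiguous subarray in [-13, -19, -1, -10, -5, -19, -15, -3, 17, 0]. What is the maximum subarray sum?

Using Kadane's algorithm on [-13, -19, -1, -10, -5, -19, -15, -3, 17, 0]:

Scanning through the array:
Position 1 (value -19): max_ending_here = -19, max_so_far = -13
Position 2 (value -1): max_ending_here = -1, max_so_far = -1
Position 3 (value -10): max_ending_here = -10, max_so_far = -1
Position 4 (value -5): max_ending_here = -5, max_so_far = -1
Position 5 (value -19): max_ending_here = -19, max_so_far = -1
Position 6 (value -15): max_ending_here = -15, max_so_far = -1
Position 7 (value -3): max_ending_here = -3, max_so_far = -1
Position 8 (value 17): max_ending_here = 17, max_so_far = 17
Position 9 (value 0): max_ending_here = 17, max_so_far = 17

Maximum subarray: [17]
Maximum sum: 17

The maximum subarray is [17] with sum 17. This subarray runs from index 8 to index 8.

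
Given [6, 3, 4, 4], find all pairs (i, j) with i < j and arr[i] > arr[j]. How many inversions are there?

Finding inversions in [6, 3, 4, 4]:

(0, 1): arr[0]=6 > arr[1]=3
(0, 2): arr[0]=6 > arr[2]=4
(0, 3): arr[0]=6 > arr[3]=4

Total inversions: 3

The array has 3 inversion(s): (0,1), (0,2), (0,3). Each pair (i,j) satisfies i < j and arr[i] > arr[j].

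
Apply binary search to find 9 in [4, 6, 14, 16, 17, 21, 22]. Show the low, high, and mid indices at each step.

Binary search for 9 in [4, 6, 14, 16, 17, 21, 22]:

lo=0, hi=6, mid=3, arr[mid]=16 -> 16 > 9, search left half
lo=0, hi=2, mid=1, arr[mid]=6 -> 6 < 9, search right half
lo=2, hi=2, mid=2, arr[mid]=14 -> 14 > 9, search left half
lo=2 > hi=1, target 9 not found

Binary search determines that 9 is not in the array after 3 comparisons. The search space was exhausted without finding the target.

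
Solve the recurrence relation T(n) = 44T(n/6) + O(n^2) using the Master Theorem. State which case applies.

Master Theorem for T(n) = 44T(n/6) + O(n^2):

a = 44, b = 6, c = 2
log_b(a) = log_6(44) = 2.1120

Case 1: c = 2 < log_6(44) = 2.1120
T(n) = O(n^(log_6 44))

For T(n) = 44T(n/6) + O(n^2): log_6(44) = 2.1120. This is Case 1 of the Master Theorem (c < log_b(a), work dominated by leaves), giving O(n^(log_6 44)).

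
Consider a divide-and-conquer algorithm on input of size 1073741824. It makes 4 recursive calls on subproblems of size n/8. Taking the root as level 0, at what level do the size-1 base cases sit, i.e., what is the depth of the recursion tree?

For divide and conquer with division factor 8:

Problem sizes at each level:
Level 0: 1073741824
Level 1: 134217728
Level 2: 16777216
Level 3: 2097152
Level 4: 262144
Level 5: 32768
Level 6: 4096
Level 7: 512
Level 8: 64
Level 9: 8
Level 10: 1

The root is level 0 and the size-1 base case is level 10 (the tree spans levels 0 through 10, i.e. 11 levels counting the root), so the depth is the number of divisions: log_8(1073741824) = 10

The recursion tree depth is log_8(1073741824) = 10. At each level, the problem size is divided by 8, so it takes 10 divisions to reduce to a base case of size 1. The algorithm makes 4 recursive calls at each level.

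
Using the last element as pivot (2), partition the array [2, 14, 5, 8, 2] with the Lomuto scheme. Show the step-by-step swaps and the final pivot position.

Lomuto partition with pivot = 2:

Initial array: [2, 14, 5, 8, 2]

arr[0]=2 <= 2: swap with position 0, array becomes [2, 14, 5, 8, 2]
arr[1]=14 > 2: no swap
arr[2]=5 > 2: no swap
arr[3]=8 > 2: no swap

Place pivot at position 1: [2, 2, 5, 8, 14]
Pivot position: 1

After partitioning with pivot 2, the array becomes [2, 2, 5, 8, 14]. The pivot is placed at index 1. All elements to the left of the pivot are <= 2, and all elements to the right are > 2.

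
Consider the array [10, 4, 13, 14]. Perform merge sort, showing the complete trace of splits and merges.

Merge sort trace:

Split: [10, 4, 13, 14] -> [10, 4] and [13, 14]
  Split: [10, 4] -> [10] and [4]
  Merge: [10] + [4] -> [4, 10]
  Split: [13, 14] -> [13] and [14]
  Merge: [13] + [14] -> [13, 14]
Merge: [4, 10] + [13, 14] -> [4, 10, 13, 14]

Final sorted array: [4, 10, 13, 14]

The merge sort proceeds by recursively splitting the array and merging sorted halves.
After all merges, the sorted array is [4, 10, 13, 14].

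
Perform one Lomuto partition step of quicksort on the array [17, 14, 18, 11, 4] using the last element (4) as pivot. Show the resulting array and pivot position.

Lomuto partition with pivot = 4:

Initial array: [17, 14, 18, 11, 4]

arr[0]=17 > 4: no swap
arr[1]=14 > 4: no swap
arr[2]=18 > 4: no swap
arr[3]=11 > 4: no swap

Place pivot at position 0: [4, 14, 18, 11, 17]
Pivot position: 0

After partitioning with pivot 4, the array becomes [4, 14, 18, 11, 17]. The pivot is placed at index 0. All elements to the left of the pivot are <= 4, and all elements to the right are > 4.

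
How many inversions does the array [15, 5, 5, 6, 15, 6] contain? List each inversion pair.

Finding inversions in [15, 5, 5, 6, 15, 6]:

(0, 1): arr[0]=15 > arr[1]=5
(0, 2): arr[0]=15 > arr[2]=5
(0, 3): arr[0]=15 > arr[3]=6
(0, 5): arr[0]=15 > arr[5]=6
(4, 5): arr[4]=15 > arr[5]=6

Total inversions: 5

The array has 5 inversion(s): (0,1), (0,2), (0,3), (0,5), (4,5). Each pair (i,j) satisfies i < j and arr[i] > arr[j].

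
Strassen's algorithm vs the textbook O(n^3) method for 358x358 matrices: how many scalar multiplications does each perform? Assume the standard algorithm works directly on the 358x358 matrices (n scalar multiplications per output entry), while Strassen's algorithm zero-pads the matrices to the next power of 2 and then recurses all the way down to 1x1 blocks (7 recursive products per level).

Matrix multiplication for 358x358 matrices:

Strassen's algorithm requires power-of-2 dimensions. Pad 358x358 to 512x512 (next power of 2).

Standard algorithm: 358^3 = 45882712 multiplications
Strassen's algorithm: 7^(log2(512)) = 7^9 = 40353607 multiplications
Savings: 45882712 - 40353607 = 5529105 multiplications

Standard: 45882712 multiplications (358^3). Strassen: 40353607 multiplications (7^9, after padding to 512x512). Strassen reduces 8 recursive multiplications to 7 at each level.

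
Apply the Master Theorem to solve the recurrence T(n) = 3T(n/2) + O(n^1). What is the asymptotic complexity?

Master Theorem for T(n) = 3T(n/2) + O(n^1):

a = 3, b = 2, c = 1
log_b(a) = log_2(3) = 1.5850

Case 1: c = 1 < log_2(3) = 1.5850
T(n) = O(n^(log_2 3))

For T(n) = 3T(n/2) + O(n^1): log_2(3) = 1.5850. This is Case 1 of the Master Theorem (c < log_b(a), work dominated by leaves), giving O(n^(log_2 3)).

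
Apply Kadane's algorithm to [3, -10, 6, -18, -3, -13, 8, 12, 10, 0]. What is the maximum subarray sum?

Using Kadane's algorithm on [3, -10, 6, -18, -3, -13, 8, 12, 10, 0]:

Scanning through the array:
Position 1 (value -10): max_ending_here = -7, max_so_far = 3
Position 2 (value 6): max_ending_here = 6, max_so_far = 6
Position 3 (value -18): max_ending_here = -12, max_so_far = 6
Position 4 (value -3): max_ending_here = -3, max_so_far = 6
Position 5 (value -13): max_ending_here = -13, max_so_far = 6
Position 6 (value 8): max_ending_here = 8, max_so_far = 8
Position 7 (value 12): max_ending_here = 20, max_so_far = 20
Position 8 (value 10): max_ending_here = 30, max_so_far = 30
Position 9 (value 0): max_ending_here = 30, max_so_far = 30

Maximum subarray: [8, 12, 10]
Maximum sum: 30

The maximum subarray is [8, 12, 10] with sum 30. This subarray runs from index 6 to index 8.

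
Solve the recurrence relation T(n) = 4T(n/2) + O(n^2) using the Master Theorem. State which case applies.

Master Theorem for T(n) = 4T(n/2) + O(n^2):

a = 4, b = 2, c = 2
log_b(a) = log_2(4) = 2.0000

Case 2: c = 2 = log_2(4) = 2.0000
T(n) = O(n^2 log n) = O(n^2 log n)

For T(n) = 4T(n/2) + O(n^2): log_2(4) = 2.0000. This is Case 2 of the Master Theorem (c = log_b(a), equal work at all levels), giving O(n^2 log n).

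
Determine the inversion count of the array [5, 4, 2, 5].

Finding inversions in [5, 4, 2, 5]:

(0, 1): arr[0]=5 > arr[1]=4
(0, 2): arr[0]=5 > arr[2]=2
(1, 2): arr[1]=4 > arr[2]=2

Total inversions: 3

The array has 3 inversion(s): (0,1), (0,2), (1,2). Each pair (i,j) satisfies i < j and arr[i] > arr[j].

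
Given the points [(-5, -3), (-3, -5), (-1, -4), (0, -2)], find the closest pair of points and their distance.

Computing all pairwise distances among 4 points:

d((-5, -3), (-3, -5)) = 2.8284
d((-5, -3), (-1, -4)) = 4.1231
d((-5, -3), (0, -2)) = 5.099
d((-3, -5), (-1, -4)) = 2.2361 <-- minimum
d((-3, -5), (0, -2)) = 4.2426
d((-1, -4), (0, -2)) = 2.2361 <-- minimum

Minimum distance: 2.2361 (tie among 2 pairs: (-3, -5) and (-1, -4); (-1, -4) and (0, -2))

The minimum Euclidean distance is 2.2361. There is a tie: 2 pairs achieve this minimum — (-3, -5) and (-1, -4); (-1, -4) and (0, -2). Any of these is a valid closest pair. For 4 points, brute-force pairwise comparison is shown above. For large n, the divide-and-conquer algorithm (sort by x, recurse on halves, check the dividing strip) achieves O(n log n).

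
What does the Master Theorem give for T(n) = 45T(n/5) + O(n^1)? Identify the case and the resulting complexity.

Master Theorem for T(n) = 45T(n/5) + O(n^1):

a = 45, b = 5, c = 1
log_b(a) = log_5(45) = 2.3652

Case 1: c = 1 < log_5(45) = 2.3652
T(n) = O(n^(log_5 45))

For T(n) = 45T(n/5) + O(n^1): log_5(45) = 2.3652. This is Case 1 of the Master Theorem (c < log_b(a), work dominated by leaves), giving O(n^(log_5 45)).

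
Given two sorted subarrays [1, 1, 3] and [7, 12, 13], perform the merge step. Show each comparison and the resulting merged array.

Merging process:

Compare 1 vs 7: take 1 from left. Merged: [1]
Compare 1 vs 7: take 1 from left. Merged: [1, 1]
Compare 3 vs 7: take 3 from left. Merged: [1, 1, 3]
Append remaining from right: [7, 12, 13]. Merged: [1, 1, 3, 7, 12, 13]

Final merged array: [1, 1, 3, 7, 12, 13]
Total comparisons: 3

The merged array is [1, 1, 3, 7, 12, 13], requiring 3 comparisons. The merge step runs in O(n) time where n is the total number of elements.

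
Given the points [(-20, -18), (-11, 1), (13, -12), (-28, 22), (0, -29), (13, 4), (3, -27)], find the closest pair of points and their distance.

Computing all pairwise distances among 7 points:

d((-20, -18), (-11, 1)) = 21.0238
d((-20, -18), (13, -12)) = 33.541
d((-20, -18), (-28, 22)) = 40.7922
d((-20, -18), (0, -29)) = 22.8254
d((-20, -18), (13, 4)) = 39.6611
d((-20, -18), (3, -27)) = 24.6982
d((-11, 1), (13, -12)) = 27.2947
d((-11, 1), (-28, 22)) = 27.0185
d((-11, 1), (0, -29)) = 31.9531
d((-11, 1), (13, 4)) = 24.1868
d((-11, 1), (3, -27)) = 31.305
d((13, -12), (-28, 22)) = 53.2635
d((13, -12), (0, -29)) = 21.4009
d((13, -12), (13, 4)) = 16.0
d((13, -12), (3, -27)) = 18.0278
d((-28, 22), (0, -29)) = 58.1808
d((-28, 22), (13, 4)) = 44.7772
d((-28, 22), (3, -27)) = 57.9828
d((0, -29), (13, 4)) = 35.4683
d((0, -29), (3, -27)) = 3.6056 <-- minimum
d((13, 4), (3, -27)) = 32.573

Closest pair: (0, -29) and (3, -27) with distance 3.6056

The closest pair is (0, -29) and (3, -27) with Euclidean distance 3.6056. For 7 points, brute-force pairwise comparison is shown above. For large n, the divide-and-conquer algorithm (sort by x, recurse on halves, check the dividing strip) achieves O(n log n).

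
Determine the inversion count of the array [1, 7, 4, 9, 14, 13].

Finding inversions in [1, 7, 4, 9, 14, 13]:

(1, 2): arr[1]=7 > arr[2]=4
(4, 5): arr[4]=14 > arr[5]=13

Total inversions: 2

The array has 2 inversion(s): (1,2), (4,5). Each pair (i,j) satisfies i < j and arr[i] > arr[j].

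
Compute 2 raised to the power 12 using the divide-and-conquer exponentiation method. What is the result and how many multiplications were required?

Computing 2^12 by squaring (build up from 2^1; each line after the first costs one multiplication):

2^1 = 2
2^2 = (2^1)^2 = 2^2 = 4
2^3 = 2 * 2^2 = 2 * 4 = 8
2^6 = (2^3)^2 = 8^2 = 64
2^12 = (2^6)^2 = 64^2 = 4096

Result: 4096
Multiplications needed: 4 (4 lines after 2^1)

2^12 = 4096. Using exponentiation by squaring, this requires 4 multiplications. The key idea: if the exponent is even, square the half-power; if odd, multiply by the base once.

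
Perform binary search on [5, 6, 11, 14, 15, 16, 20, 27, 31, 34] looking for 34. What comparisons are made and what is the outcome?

Binary search for 34 in [5, 6, 11, 14, 15, 16, 20, 27, 31, 34]:

lo=0, hi=9, mid=4, arr[mid]=15 -> 15 < 34, search right half
lo=5, hi=9, mid=7, arr[mid]=27 -> 27 < 34, search right half
lo=8, hi=9, mid=8, arr[mid]=31 -> 31 < 34, search right half
lo=9, hi=9, mid=9, arr[mid]=34 -> Found target at index 9!

Binary search finds 34 at index 9 after 4 comparisons. The search repeatedly halves the search space by comparing with the middle element.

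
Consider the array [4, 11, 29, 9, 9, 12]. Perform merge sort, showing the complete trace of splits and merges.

Merge sort trace:

Split: [4, 11, 29, 9, 9, 12] -> [4, 11, 29] and [9, 9, 12]
  Split: [4, 11, 29] -> [4] and [11, 29]
    Split: [11, 29] -> [11] and [29]
    Merge: [11] + [29] -> [11, 29]
  Merge: [4] + [11, 29] -> [4, 11, 29]
  Split: [9, 9, 12] -> [9] and [9, 12]
    Split: [9, 12] -> [9] and [12]
    Merge: [9] + [12] -> [9, 12]
  Merge: [9] + [9, 12] -> [9, 9, 12]
Merge: [4, 11, 29] + [9, 9, 12] -> [4, 9, 9, 11, 12, 29]

Final sorted array: [4, 9, 9, 11, 12, 29]

The merge sort proceeds by recursively splitting the array and merging sorted halves.
After all merges, the sorted array is [4, 9, 9, 11, 12, 29].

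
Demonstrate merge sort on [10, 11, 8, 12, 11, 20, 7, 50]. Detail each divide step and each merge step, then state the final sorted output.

Merge sort trace:

Split: [10, 11, 8, 12, 11, 20, 7, 50] -> [10, 11, 8, 12] and [11, 20, 7, 50]
  Split: [10, 11, 8, 12] -> [10, 11] and [8, 12]
    Split: [10, 11] -> [10] and [11]
    Merge: [10] + [11] -> [10, 11]
    Split: [8, 12] -> [8] and [12]
    Merge: [8] + [12] -> [8, 12]
  Merge: [10, 11] + [8, 12] -> [8, 10, 11, 12]
  Split: [11, 20, 7, 50] -> [11, 20] and [7, 50]
    Split: [11, 20] -> [11] and [20]
    Merge: [11] + [20] -> [11, 20]
    Split: [7, 50] -> [7] and [50]
    Merge: [7] + [50] -> [7, 50]
  Merge: [11, 20] + [7, 50] -> [7, 11, 20, 50]
Merge: [8, 10, 11, 12] + [7, 11, 20, 50] -> [7, 8, 10, 11, 11, 12, 20, 50]

Final sorted array: [7, 8, 10, 11, 11, 12, 20, 50]

The merge sort proceeds by recursively splitting the array and merging sorted halves.
After all merges, the sorted array is [7, 8, 10, 11, 11, 12, 20, 50].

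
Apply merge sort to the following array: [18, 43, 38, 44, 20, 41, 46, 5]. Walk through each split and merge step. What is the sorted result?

Merge sort trace:

Split: [18, 43, 38, 44, 20, 41, 46, 5] -> [18, 43, 38, 44] and [20, 41, 46, 5]
  Split: [18, 43, 38, 44] -> [18, 43] and [38, 44]
    Split: [18, 43] -> [18] and [43]
    Merge: [18] + [43] -> [18, 43]
    Split: [38, 44] -> [38] and [44]
    Merge: [38] + [44] -> [38, 44]
  Merge: [18, 43] + [38, 44] -> [18, 38, 43, 44]
  Split: [20, 41, 46, 5] -> [20, 41] and [46, 5]
    Split: [20, 41] -> [20] and [41]
    Merge: [20] + [41] -> [20, 41]
    Split: [46, 5] -> [46] and [5]
    Merge: [46] + [5] -> [5, 46]
  Merge: [20, 41] + [5, 46] -> [5, 20, 41, 46]
Merge: [18, 38, 43, 44] + [5, 20, 41, 46] -> [5, 18, 20, 38, 41, 43, 44, 46]

Final sorted array: [5, 18, 20, 38, 41, 43, 44, 46]

The merge sort proceeds by recursively splitting the array and merging sorted halves.
After all merges, the sorted array is [5, 18, 20, 38, 41, 43, 44, 46].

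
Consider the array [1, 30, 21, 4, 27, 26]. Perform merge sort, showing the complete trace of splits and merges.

Merge sort trace:

Split: [1, 30, 21, 4, 27, 26] -> [1, 30, 21] and [4, 27, 26]
  Split: [1, 30, 21] -> [1] and [30, 21]
    Split: [30, 21] -> [30] and [21]
    Merge: [30] + [21] -> [21, 30]
  Merge: [1] + [21, 30] -> [1, 21, 30]
  Split: [4, 27, 26] -> [4] and [27, 26]
    Split: [27, 26] -> [27] and [26]
    Merge: [27] + [26] -> [26, 27]
  Merge: [4] + [26, 27] -> [4, 26, 27]
Merge: [1, 21, 30] + [4, 26, 27] -> [1, 4, 21, 26, 27, 30]

Final sorted array: [1, 4, 21, 26, 27, 30]

The merge sort proceeds by recursively splitting the array and merging sorted halves.
After all merges, the sorted array is [1, 4, 21, 26, 27, 30].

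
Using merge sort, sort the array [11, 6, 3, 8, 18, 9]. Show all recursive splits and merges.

Merge sort trace:

Split: [11, 6, 3, 8, 18, 9] -> [11, 6, 3] and [8, 18, 9]
  Split: [11, 6, 3] -> [11] and [6, 3]
    Split: [6, 3] -> [6] and [3]
    Merge: [6] + [3] -> [3, 6]
  Merge: [11] + [3, 6] -> [3, 6, 11]
  Split: [8, 18, 9] -> [8] and [18, 9]
    Split: [18, 9] -> [18] and [9]
    Merge: [18] + [9] -> [9, 18]
  Merge: [8] + [9, 18] -> [8, 9, 18]
Merge: [3, 6, 11] + [8, 9, 18] -> [3, 6, 8, 9, 11, 18]

Final sorted array: [3, 6, 8, 9, 11, 18]

The merge sort proceeds by recursively splitting the array and merging sorted halves.
After all merges, the sorted array is [3, 6, 8, 9, 11, 18].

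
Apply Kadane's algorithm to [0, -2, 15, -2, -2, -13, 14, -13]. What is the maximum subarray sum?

Using Kadane's algorithm on [0, -2, 15, -2, -2, -13, 14, -13]:

Scanning through the array:
Position 1 (value -2): max_ending_here = -2, max_so_far = 0
Position 2 (value 15): max_ending_here = 15, max_so_far = 15
Position 3 (value -2): max_ending_here = 13, max_so_far = 15
Position 4 (value -2): max_ending_here = 11, max_so_far = 15
Position 5 (value -13): max_ending_here = -2, max_so_far = 15
Position 6 (value 14): max_ending_here = 14, max_so_far = 15
Position 7 (value -13): max_ending_here = 1, max_so_far = 15

Maximum subarray: [15]
Maximum sum: 15

The maximum subarray is [15] with sum 15. This subarray runs from index 2 to index 2.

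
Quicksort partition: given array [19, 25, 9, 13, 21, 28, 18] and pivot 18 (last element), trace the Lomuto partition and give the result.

Lomuto partition with pivot = 18:

Initial array: [19, 25, 9, 13, 21, 28, 18]

arr[0]=19 > 18: no swap
arr[1]=25 > 18: no swap
arr[2]=9 <= 18: swap with position 0, array becomes [9, 25, 19, 13, 21, 28, 18]
arr[3]=13 <= 18: swap with position 1, array becomes [9, 13, 19, 25, 21, 28, 18]
arr[4]=21 > 18: no swap
arr[5]=28 > 18: no swap

Place pivot at position 2: [9, 13, 18, 25, 21, 28, 19]
Pivot position: 2

After partitioning with pivot 18, the array becomes [9, 13, 18, 25, 21, 28, 19]. The pivot is placed at index 2. All elements to the left of the pivot are <= 18, and all elements to the right are > 18.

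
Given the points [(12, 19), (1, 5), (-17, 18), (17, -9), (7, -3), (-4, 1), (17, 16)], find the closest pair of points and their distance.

Computing all pairwise distances among 7 points:

d((12, 19), (1, 5)) = 17.8045
d((12, 19), (-17, 18)) = 29.0172
d((12, 19), (17, -9)) = 28.4429
d((12, 19), (7, -3)) = 22.561
d((12, 19), (-4, 1)) = 24.0832
d((12, 19), (17, 16)) = 5.831 <-- minimum
d((1, 5), (-17, 18)) = 22.2036
d((1, 5), (17, -9)) = 21.2603
d((1, 5), (7, -3)) = 10.0
d((1, 5), (-4, 1)) = 6.4031
d((1, 5), (17, 16)) = 19.4165
d((-17, 18), (17, -9)) = 43.4166
d((-17, 18), (7, -3)) = 31.8904
d((-17, 18), (-4, 1)) = 21.4009
d((-17, 18), (17, 16)) = 34.0588
d((17, -9), (7, -3)) = 11.6619
d((17, -9), (-4, 1)) = 23.2594
d((17, -9), (17, 16)) = 25.0
d((7, -3), (-4, 1)) = 11.7047
d((7, -3), (17, 16)) = 21.4709
d((-4, 1), (17, 16)) = 25.807

Closest pair: (12, 19) and (17, 16) with distance 5.831

The closest pair is (12, 19) and (17, 16) with Euclidean distance 5.831. For 7 points, brute-force pairwise comparison is shown above. For large n, the divide-and-conquer algorithm (sort by x, recurse on halves, check the dividing strip) achieves O(n log n).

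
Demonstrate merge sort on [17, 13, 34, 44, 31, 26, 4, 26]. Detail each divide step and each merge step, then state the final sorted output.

Merge sort trace:

Split: [17, 13, 34, 44, 31, 26, 4, 26] -> [17, 13, 34, 44] and [31, 26, 4, 26]
  Split: [17, 13, 34, 44] -> [17, 13] and [34, 44]
    Split: [17, 13] -> [17] and [13]
    Merge: [17] + [13] -> [13, 17]
    Split: [34, 44] -> [34] and [44]
    Merge: [34] + [44] -> [34, 44]
  Merge: [13, 17] + [34, 44] -> [13, 17, 34, 44]
  Split: [31, 26, 4, 26] -> [31, 26] and [4, 26]
    Split: [31, 26] -> [31] and [26]
    Merge: [31] + [26] -> [26, 31]
    Split: [4, 26] -> [4] and [26]
    Merge: [4] + [26] -> [4, 26]
  Merge: [26, 31] + [4, 26] -> [4, 26, 26, 31]
Merge: [13, 17, 34, 44] + [4, 26, 26, 31] -> [4, 13, 17, 26, 26, 31, 34, 44]

Final sorted array: [4, 13, 17, 26, 26, 31, 34, 44]

The merge sort proceeds by recursively splitting the array and merging sorted halves.
After all merges, the sorted array is [4, 13, 17, 26, 26, 31, 34, 44].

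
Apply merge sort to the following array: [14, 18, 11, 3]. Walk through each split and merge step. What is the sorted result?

Merge sort trace:

Split: [14, 18, 11, 3] -> [14, 18] and [11, 3]
  Split: [14, 18] -> [14] and [18]
  Merge: [14] + [18] -> [14, 18]
  Split: [11, 3] -> [11] and [3]
  Merge: [11] + [3] -> [3, 11]
Merge: [14, 18] + [3, 11] -> [3, 11, 14, 18]

Final sorted array: [3, 11, 14, 18]

The merge sort proceeds by recursively splitting the array and merging sorted halves.
After all merges, the sorted array is [3, 11, 14, 18].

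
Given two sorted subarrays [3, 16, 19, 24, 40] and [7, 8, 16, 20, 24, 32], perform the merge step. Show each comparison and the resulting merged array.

Merging process:

Compare 3 vs 7: take 3 from left. Merged: [3]
Compare 16 vs 7: take 7 from right. Merged: [3, 7]
Compare 16 vs 8: take 8 from right. Merged: [3, 7, 8]
Compare 16 vs 16: take 16 from left. Merged: [3, 7, 8, 16]
Compare 19 vs 16: take 16 from right. Merged: [3, 7, 8, 16, 16]
Compare 19 vs 20: take 19 from left. Merged: [3, 7, 8, 16, 16, 19]
Compare 24 vs 20: take 20 from right. Merged: [3, 7, 8, 16, 16, 19, 20]
Compare 24 vs 24: take 24 from left. Merged: [3, 7, 8, 16, 16, 19, 20, 24]
Compare 40 vs 24: take 24 from right. Merged: [3, 7, 8, 16, 16, 19, 20, 24, 24]
Compare 40 vs 32: take 32 from right. Merged: [3, 7, 8, 16, 16, 19, 20, 24, 24, 32]
Append remaining from left: [40]. Merged: [3, 7, 8, 16, 16, 19, 20, 24, 24, 32, 40]

Final merged array: [3, 7, 8, 16, 16, 19, 20, 24, 24, 32, 40]
Total comparisons: 10

The merged array is [3, 7, 8, 16, 16, 19, 20, 24, 24, 32, 40], requiring 10 comparisons. The merge step runs in O(n) time where n is the total number of elements.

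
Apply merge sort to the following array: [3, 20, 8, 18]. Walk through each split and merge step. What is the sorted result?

Merge sort trace:

Split: [3, 20, 8, 18] -> [3, 20] and [8, 18]
  Split: [3, 20] -> [3] and [20]
  Merge: [3] + [20] -> [3, 20]
  Split: [8, 18] -> [8] and [18]
  Merge: [8] + [18] -> [8, 18]
Merge: [3, 20] + [8, 18] -> [3, 8, 18, 20]

Final sorted array: [3, 8, 18, 20]

The merge sort proceeds by recursively splitting the array and merging sorted halves.
After all merges, the sorted array is [3, 8, 18, 20].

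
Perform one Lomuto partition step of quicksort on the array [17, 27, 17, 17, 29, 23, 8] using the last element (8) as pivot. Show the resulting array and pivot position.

Lomuto partition with pivot = 8:

Initial array: [17, 27, 17, 17, 29, 23, 8]

arr[0]=17 > 8: no swap
arr[1]=27 > 8: no swap
arr[2]=17 > 8: no swap
arr[3]=17 > 8: no swap
arr[4]=29 > 8: no swap
arr[5]=23 > 8: no swap

Place pivot at position 0: [8, 27, 17, 17, 29, 23, 17]
Pivot position: 0

After partitioning with pivot 8, the array becomes [8, 27, 17, 17, 29, 23, 17]. The pivot is placed at index 0. All elements to the left of the pivot are <= 8, and all elements to the right are > 8.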